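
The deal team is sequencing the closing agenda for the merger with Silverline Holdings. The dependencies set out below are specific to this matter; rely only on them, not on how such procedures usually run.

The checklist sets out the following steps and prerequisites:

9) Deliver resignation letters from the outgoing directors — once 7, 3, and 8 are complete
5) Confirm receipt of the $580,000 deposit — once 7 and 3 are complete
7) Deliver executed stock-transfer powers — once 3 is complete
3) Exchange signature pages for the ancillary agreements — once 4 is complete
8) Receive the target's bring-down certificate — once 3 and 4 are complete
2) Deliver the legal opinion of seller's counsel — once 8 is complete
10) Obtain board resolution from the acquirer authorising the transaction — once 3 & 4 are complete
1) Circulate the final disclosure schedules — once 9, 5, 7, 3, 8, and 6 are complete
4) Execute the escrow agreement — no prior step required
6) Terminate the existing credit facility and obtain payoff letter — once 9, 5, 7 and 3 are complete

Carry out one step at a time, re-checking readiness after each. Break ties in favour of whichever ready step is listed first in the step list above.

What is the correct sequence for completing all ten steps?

4 has no prerequisites → 4 first.
Next only 3 has its prerequisites met → 3.
Ready: 7, 8 and 10. 7 is listed earlier → 7.
5 now also ready, so the ready set is {5, 8, 10}; 5 is listed earlier → 5.
Ready: 8 and 10. 8 is listed earlier → 8.
Now 9, 2 and 10 have their prerequisites met. 9 is listed earlier, so 9 next.
6 now also ready, so the ready set is {2, 10, 6}; 2 is listed earlier → 2.
Now 10 and 6 have their prerequisites met. 10 is listed earlier, so 10 next.
6 is the only step now ready → 6.
That leaves 1 as the only ready step → 1.

4 → 3 → 7 → 5 → 8 → 9 → 2 → 10 → 6 → 1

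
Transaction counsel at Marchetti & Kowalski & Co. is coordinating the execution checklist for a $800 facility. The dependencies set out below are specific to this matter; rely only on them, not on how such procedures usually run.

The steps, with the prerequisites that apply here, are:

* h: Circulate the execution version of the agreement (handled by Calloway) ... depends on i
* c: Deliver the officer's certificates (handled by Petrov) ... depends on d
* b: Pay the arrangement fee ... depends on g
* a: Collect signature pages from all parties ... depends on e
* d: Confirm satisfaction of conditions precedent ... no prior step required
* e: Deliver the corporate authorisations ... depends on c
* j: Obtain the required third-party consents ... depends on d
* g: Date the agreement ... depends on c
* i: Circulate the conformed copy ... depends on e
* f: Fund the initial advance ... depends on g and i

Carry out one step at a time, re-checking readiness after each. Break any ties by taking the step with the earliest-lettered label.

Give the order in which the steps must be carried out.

d, c, e, a, g, b, i, f, h, j

d is the only step with nothing outstanding, so it goes first.
c and j are both available; c has the earlier label → c.
e and g now also ready, so the ready set is {e, g, j}; e has the earlier label → e.
Ready: a, g, i and j. a has the earlier label → a.
Ready: g, i and j. g has the earlier label → g.
b now also ready, so the ready set is {b, i, j}; b has the earlier label → b.
Now i and j have their prerequisites met. i has the earlier label, so i next.
Ready: f, h and j. f has the earlier label → f.
h and j are both available; h has the earlier label → h.
j needed d, now all done → j.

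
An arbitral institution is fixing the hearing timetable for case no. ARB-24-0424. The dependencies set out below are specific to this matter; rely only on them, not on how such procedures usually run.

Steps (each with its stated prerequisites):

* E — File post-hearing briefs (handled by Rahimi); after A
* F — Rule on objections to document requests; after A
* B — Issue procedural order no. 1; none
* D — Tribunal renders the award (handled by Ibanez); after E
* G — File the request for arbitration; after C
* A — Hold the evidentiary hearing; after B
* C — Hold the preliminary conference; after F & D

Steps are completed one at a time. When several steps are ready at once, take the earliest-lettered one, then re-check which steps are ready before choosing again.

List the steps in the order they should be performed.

B, A, E, D, F, C, G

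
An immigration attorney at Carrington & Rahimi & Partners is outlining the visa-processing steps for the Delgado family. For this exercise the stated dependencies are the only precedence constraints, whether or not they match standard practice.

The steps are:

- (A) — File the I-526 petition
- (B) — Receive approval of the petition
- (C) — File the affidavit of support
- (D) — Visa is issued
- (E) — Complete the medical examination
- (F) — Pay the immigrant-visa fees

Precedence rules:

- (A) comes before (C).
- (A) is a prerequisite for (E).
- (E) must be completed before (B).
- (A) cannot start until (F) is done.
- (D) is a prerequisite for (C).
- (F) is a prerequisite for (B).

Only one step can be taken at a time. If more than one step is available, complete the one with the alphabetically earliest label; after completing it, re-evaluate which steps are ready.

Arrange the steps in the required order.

(D) and (F) have no prerequisites; (D) has the earlier label, so (D) is first.
Next only (F) has its prerequisites met → (F).
Next only (A) has its prerequisites met → (A).
(C) and (E) are both available; (C) has the earlier label → (C).
(E) needed (A), now all done → (E).
Next only (B) has its prerequisites met → (B).

(D), (F), (A), (C), (E), (B)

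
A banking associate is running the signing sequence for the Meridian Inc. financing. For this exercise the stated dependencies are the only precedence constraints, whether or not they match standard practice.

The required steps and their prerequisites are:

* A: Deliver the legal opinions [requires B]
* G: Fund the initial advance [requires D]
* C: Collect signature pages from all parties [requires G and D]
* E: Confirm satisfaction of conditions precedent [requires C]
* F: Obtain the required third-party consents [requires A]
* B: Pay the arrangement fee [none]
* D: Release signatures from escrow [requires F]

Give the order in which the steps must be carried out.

B → A → F → D → G → C → E

Only B has no prerequisites, so it is first.
A needed B, now all done → A.
F needed A, now all done → F.
That leaves D as the only ready step → D.
Next only G has its prerequisites met → G.
Next only C has its prerequisites met → C.
Next only E has its prerequisites met → E.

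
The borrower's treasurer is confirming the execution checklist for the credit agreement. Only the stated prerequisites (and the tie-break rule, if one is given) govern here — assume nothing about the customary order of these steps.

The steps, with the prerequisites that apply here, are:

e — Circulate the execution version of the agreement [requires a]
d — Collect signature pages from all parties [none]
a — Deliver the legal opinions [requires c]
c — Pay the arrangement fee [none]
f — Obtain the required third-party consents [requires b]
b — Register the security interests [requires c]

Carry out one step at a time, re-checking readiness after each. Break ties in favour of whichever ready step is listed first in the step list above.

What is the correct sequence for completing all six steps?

d c a e b f

d and c have no prerequisites; d is listed earlier, so d is first.
c is the only step now ready → c.
Now a and b have their prerequisites met. a is listed earlier, so a next.
Now e and b have their prerequisites met. e is listed earlier, so e next.
b needed c, now all done → b.
That leaves f as the only ready step → f.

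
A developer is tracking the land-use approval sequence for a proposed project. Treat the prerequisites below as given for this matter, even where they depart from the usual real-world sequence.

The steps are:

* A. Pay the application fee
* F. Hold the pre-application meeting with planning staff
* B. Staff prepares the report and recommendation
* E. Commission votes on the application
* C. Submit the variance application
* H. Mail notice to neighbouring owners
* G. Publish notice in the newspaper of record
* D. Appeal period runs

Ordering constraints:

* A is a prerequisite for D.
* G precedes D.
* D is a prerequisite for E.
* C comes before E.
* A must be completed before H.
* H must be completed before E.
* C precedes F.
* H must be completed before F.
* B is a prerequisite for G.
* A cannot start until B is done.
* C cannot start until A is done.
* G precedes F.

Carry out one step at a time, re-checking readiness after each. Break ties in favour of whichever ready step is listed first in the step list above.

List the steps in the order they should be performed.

B is the only step with nothing outstanding, so it goes first.
Ready: A and G. A is listed earlier → A.
Ready: C, H and G. C is listed earlier → C.
H and G are both available; H is listed earlier → H.
G needed B, now all done → G.
Ready: F and D. F is listed earlier → F.
That leaves D as the only ready step → D.
Next only E has its prerequisites met → E.

B → A → C → H → G → F → D → E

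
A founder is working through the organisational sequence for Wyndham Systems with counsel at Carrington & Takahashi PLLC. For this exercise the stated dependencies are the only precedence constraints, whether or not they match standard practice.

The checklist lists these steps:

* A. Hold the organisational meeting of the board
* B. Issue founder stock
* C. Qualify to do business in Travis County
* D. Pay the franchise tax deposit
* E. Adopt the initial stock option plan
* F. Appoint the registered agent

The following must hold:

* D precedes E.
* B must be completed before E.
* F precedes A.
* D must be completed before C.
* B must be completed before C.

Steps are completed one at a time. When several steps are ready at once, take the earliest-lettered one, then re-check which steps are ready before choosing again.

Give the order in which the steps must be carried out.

B D C E F A

Nothing is required for B, D and F. B has the earlier label → B first.
Ready: D and F. D has the earlier label → D.
C and E now also ready, so the ready set is {C, E, F}; C has the earlier label → C.
Now E and F have their prerequisites met. E has the earlier label, so E next.
Next only F has its prerequisites met → F.
A is the only step now ready → A.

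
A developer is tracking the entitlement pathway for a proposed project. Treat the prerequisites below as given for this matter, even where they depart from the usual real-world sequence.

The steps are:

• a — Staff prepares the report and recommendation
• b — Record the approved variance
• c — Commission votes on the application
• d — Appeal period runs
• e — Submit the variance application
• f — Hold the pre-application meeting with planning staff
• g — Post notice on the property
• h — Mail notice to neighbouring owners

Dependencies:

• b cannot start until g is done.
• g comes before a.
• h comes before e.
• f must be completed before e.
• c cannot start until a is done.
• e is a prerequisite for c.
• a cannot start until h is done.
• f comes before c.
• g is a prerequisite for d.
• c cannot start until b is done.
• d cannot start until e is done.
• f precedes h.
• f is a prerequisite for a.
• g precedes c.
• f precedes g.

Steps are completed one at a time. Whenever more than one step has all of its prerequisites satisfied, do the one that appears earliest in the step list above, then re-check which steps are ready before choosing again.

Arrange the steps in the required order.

f is the only step with nothing outstanding, so it goes first.
Now g and h have their prerequisites met. g is listed earlier, so g next.
b and h are both available; b is listed earlier → b.
h is the only step now ready → h.
Ready: a and e. a is listed earlier → a.
Next only e has its prerequisites met → e.
Now c and d have their prerequisites met. c is listed earlier, so c next.
Next only d has its prerequisites met → d.

f g b h a e c d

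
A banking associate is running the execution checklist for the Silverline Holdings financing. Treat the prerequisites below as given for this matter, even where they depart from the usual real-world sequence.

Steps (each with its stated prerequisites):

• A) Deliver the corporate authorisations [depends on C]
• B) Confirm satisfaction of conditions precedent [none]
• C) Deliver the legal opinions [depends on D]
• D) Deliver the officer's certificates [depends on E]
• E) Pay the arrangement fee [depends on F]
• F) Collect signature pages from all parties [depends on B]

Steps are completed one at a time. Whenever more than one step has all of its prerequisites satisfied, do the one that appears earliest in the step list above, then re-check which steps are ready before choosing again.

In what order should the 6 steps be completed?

B → F → E → D → C → A

B has no prerequisites → B first.
Next only F has its prerequisites met → F.
E is the only step now ready → E.
D needed E, now all done → D.
Next only C has its prerequisites met → C.
A needed C, now all done → A.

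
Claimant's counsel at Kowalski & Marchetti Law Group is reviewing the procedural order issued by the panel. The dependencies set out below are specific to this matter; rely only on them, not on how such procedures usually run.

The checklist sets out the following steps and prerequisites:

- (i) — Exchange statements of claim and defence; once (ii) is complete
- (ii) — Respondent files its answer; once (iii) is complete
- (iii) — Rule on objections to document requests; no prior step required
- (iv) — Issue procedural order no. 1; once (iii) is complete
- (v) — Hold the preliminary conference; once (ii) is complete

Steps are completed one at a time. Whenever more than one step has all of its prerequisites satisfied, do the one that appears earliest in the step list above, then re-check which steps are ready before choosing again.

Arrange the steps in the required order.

(iii) (ii) (i) (iv) (v)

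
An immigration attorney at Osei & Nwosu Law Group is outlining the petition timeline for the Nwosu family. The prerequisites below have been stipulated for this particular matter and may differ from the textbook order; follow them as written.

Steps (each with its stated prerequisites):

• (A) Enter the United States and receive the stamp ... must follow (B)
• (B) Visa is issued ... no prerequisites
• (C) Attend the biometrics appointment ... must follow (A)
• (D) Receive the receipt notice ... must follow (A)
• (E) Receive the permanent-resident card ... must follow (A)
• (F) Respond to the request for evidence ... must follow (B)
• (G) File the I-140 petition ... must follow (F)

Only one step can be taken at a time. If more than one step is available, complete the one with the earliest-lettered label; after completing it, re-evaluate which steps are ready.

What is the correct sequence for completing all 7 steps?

(B) → (A) → (C) → (D) → (E) → (F) → (G)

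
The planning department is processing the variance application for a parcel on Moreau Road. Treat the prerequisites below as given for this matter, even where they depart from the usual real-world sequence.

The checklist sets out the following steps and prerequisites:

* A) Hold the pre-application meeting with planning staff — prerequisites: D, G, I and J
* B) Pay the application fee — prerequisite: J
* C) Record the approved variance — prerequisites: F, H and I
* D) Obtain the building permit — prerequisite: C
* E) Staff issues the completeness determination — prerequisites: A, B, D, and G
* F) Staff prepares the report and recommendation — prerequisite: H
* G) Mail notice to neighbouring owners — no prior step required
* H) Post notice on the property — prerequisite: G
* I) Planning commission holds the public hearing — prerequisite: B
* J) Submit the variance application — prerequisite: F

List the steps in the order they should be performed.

G has no prerequisites → G first.
Next only H has its prerequisites met → H.
F is the only step now ready → F.
That leaves J as the only ready step → J.
B needed J, now all done → B.
I is the only step now ready → I.
That leaves C as the only ready step → C.
Next only D has its prerequisites met → D.
That leaves A as the only ready step → A.
E is the only step now ready → E.

G → H → F → J → B → I → C → D → A → E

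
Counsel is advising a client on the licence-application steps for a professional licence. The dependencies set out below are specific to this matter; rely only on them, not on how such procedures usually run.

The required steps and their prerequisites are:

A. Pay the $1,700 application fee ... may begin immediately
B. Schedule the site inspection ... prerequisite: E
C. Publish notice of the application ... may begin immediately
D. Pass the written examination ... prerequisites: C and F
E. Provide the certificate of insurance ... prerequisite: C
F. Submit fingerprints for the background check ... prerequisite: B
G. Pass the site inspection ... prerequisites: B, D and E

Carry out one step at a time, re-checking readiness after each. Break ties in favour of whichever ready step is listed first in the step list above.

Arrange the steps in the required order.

A, C, E, B, F, D, G

A and C have no prerequisites; A is listed earlier, so A is first.
Next only C has its prerequisites met → C.
E needed C, now all done → E.
B needed E, now all done → B.
F is the only step now ready → F.
That leaves D as the only ready step → D.
Next only G has its prerequisites met → G.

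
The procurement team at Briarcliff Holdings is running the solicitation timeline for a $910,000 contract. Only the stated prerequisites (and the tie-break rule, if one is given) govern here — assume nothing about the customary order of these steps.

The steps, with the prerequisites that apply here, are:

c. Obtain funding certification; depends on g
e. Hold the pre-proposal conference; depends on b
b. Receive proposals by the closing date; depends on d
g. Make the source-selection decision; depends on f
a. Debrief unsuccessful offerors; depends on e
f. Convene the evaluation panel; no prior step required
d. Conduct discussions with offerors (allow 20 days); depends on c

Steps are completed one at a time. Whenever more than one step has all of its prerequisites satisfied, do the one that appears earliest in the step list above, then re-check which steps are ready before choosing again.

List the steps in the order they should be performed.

Only f has no prerequisites, so it is first.
g needed f, now all done → g.
c needed g, now all done → c.
d is the only step now ready → d.
b is the only step now ready → b.
e needed b, now all done → e.
a needed e, now all done → a.

f, g, c, d, b, e, a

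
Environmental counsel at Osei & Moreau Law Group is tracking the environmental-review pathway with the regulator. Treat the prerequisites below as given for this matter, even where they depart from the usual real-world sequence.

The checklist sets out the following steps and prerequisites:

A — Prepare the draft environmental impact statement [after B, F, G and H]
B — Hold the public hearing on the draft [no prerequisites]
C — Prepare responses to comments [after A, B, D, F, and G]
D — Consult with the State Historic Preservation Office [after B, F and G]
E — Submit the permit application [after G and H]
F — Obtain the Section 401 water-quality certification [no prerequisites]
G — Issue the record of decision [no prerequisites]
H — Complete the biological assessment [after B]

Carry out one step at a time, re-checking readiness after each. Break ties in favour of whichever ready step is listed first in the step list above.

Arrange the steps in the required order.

B, F, G, D, H, A, C, E

Nothing is required for B, F and G. B is listed earlier → B first.
Ready: F, G and H. F is listed earlier → F.
G and H are both available; G is listed earlier → G.
D and H are both available; D is listed earlier → D.
H needed B, now all done → H.
A and E are both available; A is listed earlier → A.
C and E are both available; C is listed earlier → C.
That leaves E as the only ready step → E.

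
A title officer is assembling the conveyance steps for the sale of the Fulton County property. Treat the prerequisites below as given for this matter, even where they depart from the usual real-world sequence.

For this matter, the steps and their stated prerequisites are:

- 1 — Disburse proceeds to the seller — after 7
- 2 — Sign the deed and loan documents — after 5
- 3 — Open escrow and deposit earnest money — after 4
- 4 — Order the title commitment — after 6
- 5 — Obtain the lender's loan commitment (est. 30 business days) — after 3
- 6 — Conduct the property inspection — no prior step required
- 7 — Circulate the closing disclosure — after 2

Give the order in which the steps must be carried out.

6, 4, 3, 5, 2, 7, 1

6 is the only step with nothing outstanding, so it goes first.
Next only 4 has its prerequisites met → 4.
3 is the only step now ready → 3.
5 is the only step now ready → 5.
2 needed 5, now all done → 2.
7 needed 2, now all done → 7.
1 needed 7, now all done → 1.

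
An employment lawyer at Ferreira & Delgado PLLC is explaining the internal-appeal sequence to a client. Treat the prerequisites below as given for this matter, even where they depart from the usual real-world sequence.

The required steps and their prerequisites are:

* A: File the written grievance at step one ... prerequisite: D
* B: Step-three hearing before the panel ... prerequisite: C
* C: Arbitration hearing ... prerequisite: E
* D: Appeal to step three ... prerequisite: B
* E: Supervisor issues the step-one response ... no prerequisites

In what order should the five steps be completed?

E, C, B, D, A

Only E has no prerequisites, so it is first.
Next only C has its prerequisites met → C.
That leaves B as the only ready step → B.
D is the only step now ready → D.
Next only A has its prerequisites met → A.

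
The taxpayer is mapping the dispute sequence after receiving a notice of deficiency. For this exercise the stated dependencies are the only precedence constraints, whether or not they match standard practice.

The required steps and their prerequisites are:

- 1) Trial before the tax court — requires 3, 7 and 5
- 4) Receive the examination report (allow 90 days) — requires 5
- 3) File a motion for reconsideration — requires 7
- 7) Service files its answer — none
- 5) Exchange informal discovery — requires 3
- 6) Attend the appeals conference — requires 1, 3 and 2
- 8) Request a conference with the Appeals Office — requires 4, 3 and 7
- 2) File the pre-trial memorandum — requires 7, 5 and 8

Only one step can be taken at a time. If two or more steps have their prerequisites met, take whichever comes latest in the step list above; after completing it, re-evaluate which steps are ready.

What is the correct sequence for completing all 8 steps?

7, 3, 5, 4, 8, 2, 1, 6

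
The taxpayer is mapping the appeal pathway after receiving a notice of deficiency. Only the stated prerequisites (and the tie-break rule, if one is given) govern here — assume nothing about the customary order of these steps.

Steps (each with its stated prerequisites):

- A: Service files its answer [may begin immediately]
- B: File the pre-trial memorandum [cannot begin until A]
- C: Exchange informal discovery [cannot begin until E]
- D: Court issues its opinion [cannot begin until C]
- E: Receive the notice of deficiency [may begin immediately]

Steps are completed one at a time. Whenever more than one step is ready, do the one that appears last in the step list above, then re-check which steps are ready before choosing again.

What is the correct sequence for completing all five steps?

Nothing is required for E and A. E is listed later → E first.
C now also ready, so the ready set is {C, A}; C is listed later → C.
Ready: D and A. D is listed later → D.
Next only A has its prerequisites met → A.
B is the only step now ready → B.

E C D A B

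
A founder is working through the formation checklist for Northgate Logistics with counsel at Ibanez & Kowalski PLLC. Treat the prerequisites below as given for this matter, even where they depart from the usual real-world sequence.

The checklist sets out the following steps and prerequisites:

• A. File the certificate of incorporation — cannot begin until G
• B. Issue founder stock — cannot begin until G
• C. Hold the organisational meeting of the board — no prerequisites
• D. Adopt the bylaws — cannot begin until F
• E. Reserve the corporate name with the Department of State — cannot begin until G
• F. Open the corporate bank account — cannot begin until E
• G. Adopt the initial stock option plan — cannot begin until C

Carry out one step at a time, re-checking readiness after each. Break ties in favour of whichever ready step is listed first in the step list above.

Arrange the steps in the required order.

C → G → A → B → E → F → D

C has no prerequisites → C first.
That leaves G as the only ready step → G.
A, B and E are all available; A is listed earlier → A.
Now B and E have their prerequisites met. B is listed earlier, so B next.
That leaves E as the only ready step → E.
Next only F has its prerequisites met → F.
Next only D has its prerequisites met → D.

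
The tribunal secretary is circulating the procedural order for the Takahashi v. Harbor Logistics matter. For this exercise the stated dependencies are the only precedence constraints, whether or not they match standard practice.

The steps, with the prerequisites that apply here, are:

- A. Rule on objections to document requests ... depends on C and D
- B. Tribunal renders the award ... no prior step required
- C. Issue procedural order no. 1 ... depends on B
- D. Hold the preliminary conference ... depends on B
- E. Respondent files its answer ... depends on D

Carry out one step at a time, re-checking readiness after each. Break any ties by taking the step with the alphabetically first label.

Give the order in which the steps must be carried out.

B, C, D, A, E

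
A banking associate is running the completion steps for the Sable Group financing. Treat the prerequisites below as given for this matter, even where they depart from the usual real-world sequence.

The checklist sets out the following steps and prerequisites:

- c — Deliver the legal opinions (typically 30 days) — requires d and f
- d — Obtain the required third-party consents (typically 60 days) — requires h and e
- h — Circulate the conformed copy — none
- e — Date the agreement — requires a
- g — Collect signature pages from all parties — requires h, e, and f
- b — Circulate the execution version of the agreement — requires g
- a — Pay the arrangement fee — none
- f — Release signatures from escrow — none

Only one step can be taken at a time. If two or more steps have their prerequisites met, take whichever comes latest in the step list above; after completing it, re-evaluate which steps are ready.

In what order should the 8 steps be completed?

f, a and h have no prerequisites; f is listed later, so f is first.
Now a and h have their prerequisites met. a is listed later, so a next.
Now e and h have their prerequisites met. e is listed later, so e next.
Next only h has its prerequisites met → h.
Ready: g and d. g is listed later → g.
b now also ready, so the ready set is {b, d}; b is listed later → b.
d needed e and h, now all done → d.
c needed f and d, now all done → c.

f → a → e → h → g → b → d → c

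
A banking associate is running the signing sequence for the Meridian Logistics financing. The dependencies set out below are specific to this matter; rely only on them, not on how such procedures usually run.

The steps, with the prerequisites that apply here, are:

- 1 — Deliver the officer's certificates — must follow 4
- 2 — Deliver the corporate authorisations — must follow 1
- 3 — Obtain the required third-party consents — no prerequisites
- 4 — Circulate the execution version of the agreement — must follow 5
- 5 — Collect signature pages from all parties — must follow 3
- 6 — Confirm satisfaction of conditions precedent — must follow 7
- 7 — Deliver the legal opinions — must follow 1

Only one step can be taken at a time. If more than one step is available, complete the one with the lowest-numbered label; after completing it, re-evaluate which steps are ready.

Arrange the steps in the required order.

3 has no prerequisites → 3 first.
5 needed 3, now all done → 5.
That leaves 4 as the only ready step → 4.
1 is the only step now ready → 1.
Ready: 2 and 7. 2 has the earlier label → 2.
7 needed 1, now all done → 7.
6 is the only step now ready → 6.

3 → 5 → 4 → 1 → 2 → 7 → 6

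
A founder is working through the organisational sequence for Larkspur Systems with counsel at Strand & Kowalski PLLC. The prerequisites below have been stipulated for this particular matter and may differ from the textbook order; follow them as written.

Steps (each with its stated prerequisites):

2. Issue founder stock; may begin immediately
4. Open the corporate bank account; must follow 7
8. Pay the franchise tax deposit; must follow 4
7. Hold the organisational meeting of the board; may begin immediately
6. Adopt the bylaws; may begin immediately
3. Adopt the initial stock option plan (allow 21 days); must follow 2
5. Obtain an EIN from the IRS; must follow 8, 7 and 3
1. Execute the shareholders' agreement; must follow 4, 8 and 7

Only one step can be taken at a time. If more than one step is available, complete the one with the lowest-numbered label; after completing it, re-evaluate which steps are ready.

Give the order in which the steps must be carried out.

2 3 6 7 4 8 1 5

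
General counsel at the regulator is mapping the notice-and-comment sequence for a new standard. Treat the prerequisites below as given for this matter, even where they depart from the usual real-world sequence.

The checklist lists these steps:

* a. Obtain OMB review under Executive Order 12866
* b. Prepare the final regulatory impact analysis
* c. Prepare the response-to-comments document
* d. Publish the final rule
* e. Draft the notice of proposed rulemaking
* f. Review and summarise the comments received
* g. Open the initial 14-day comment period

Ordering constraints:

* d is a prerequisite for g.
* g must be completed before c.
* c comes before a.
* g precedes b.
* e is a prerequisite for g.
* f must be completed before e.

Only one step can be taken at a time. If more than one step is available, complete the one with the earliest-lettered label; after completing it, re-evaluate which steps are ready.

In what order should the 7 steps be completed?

d → f → e → g → b → c → a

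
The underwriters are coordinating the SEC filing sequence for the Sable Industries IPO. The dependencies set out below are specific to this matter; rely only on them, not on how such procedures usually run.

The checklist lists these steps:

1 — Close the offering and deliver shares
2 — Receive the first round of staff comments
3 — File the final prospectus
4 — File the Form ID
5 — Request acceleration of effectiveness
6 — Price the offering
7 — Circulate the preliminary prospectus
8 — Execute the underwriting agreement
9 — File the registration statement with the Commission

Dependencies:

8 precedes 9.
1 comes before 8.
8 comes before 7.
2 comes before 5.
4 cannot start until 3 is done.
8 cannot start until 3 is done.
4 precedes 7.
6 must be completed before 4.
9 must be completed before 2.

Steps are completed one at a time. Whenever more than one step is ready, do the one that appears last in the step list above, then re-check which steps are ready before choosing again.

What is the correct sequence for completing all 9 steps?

6 → 3 → 4 → 1 → 8 → 9 → 7 → 2 → 5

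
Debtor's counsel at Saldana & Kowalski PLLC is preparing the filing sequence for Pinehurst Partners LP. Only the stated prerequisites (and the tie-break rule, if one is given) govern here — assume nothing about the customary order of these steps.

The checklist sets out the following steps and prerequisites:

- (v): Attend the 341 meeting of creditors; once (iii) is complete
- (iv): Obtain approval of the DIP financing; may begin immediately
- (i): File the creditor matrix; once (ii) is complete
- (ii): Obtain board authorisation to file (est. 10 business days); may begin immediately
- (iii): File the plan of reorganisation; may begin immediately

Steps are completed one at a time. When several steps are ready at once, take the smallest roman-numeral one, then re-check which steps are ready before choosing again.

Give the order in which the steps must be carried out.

(ii), (i), (iii), (iv), (v)

(ii), (iii) and (iv) have no prerequisites; (ii) has the earlier label, so (ii) is first.
(i) now also ready, so the ready set is {(i), (iii), (iv)}; (i) has the earlier label → (i).
(iii) and (iv) are both available; (iii) has the earlier label → (iii).
(v) now also ready, so the ready set is {(iv), (v)}; (iv) has the earlier label → (iv).
That leaves (v) as the only ready step → (v).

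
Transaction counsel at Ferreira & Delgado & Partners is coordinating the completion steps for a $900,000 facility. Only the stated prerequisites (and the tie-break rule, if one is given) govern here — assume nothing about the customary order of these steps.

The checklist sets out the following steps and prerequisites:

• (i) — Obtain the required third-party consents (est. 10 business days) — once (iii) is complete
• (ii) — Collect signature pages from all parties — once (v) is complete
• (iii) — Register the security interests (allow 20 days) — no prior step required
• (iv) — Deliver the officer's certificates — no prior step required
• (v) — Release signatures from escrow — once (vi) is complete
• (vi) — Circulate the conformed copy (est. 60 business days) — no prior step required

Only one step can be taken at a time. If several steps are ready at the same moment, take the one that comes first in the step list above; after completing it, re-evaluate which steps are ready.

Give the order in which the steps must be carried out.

(iii), (iv) and (vi) have no prerequisites; (iii) is listed earlier, so (iii) is first.
(i) now also ready, so the ready set is {(i), (iv), (vi)}; (i) is listed earlier → (i).
Now (iv) and (vi) have their prerequisites met. (iv) is listed earlier, so (iv) next.
Next only (vi) has its prerequisites met → (vi).
(v) needed (vi), now all done → (v).
(ii) needed (v), now all done → (ii).

(iii), (i), (iv), (vi), (v), (ii)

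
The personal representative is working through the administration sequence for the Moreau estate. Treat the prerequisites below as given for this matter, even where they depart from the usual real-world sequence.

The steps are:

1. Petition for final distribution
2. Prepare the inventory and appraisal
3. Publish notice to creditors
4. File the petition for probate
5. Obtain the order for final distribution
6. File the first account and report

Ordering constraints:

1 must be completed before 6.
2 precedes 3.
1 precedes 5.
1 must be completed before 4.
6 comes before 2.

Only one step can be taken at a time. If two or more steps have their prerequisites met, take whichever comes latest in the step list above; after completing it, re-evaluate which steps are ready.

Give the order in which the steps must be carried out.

1 has no prerequisites → 1 first.
Ready: 6, 5 and 4. 6 is listed later → 6.
2 now also ready, so the ready set is {5, 4, 2}; 5 is listed later → 5.
Now 4 and 2 have their prerequisites met. 4 is listed later, so 4 next.
2 needed 6, now all done → 2.
Next only 3 has its prerequisites met → 3.

1 6 5 4 2 3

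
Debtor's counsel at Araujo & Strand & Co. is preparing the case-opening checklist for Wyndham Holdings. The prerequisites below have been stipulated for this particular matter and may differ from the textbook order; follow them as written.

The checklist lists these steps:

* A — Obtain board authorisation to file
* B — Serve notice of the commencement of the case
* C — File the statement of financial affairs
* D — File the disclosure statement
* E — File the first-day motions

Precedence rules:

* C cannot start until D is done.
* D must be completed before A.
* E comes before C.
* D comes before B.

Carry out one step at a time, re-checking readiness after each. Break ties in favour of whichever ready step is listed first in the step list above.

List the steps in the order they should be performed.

D, A, B, E, C

Nothing is required for D and E. D is listed earlier → D first.
Now A, B and E have their prerequisites met. A is listed earlier, so A next.
Now B and E have their prerequisites met. B is listed earlier, so B next.
Next only E has its prerequisites met → E.
C needed D and E, now all done → C.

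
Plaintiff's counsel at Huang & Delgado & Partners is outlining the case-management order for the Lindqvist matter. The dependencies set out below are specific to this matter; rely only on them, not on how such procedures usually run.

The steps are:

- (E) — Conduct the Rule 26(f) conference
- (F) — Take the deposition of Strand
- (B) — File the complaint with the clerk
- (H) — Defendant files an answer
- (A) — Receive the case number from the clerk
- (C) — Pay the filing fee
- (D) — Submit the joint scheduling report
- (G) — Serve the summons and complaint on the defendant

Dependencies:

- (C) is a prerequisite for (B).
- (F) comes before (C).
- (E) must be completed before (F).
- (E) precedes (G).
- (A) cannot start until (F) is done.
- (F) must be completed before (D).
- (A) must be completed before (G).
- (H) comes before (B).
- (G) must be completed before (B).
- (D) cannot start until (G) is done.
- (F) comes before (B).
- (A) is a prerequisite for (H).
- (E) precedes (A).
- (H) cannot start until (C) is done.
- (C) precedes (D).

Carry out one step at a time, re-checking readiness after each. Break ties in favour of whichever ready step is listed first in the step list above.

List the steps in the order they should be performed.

(E) → (F) → (A) → (C) → (H) → (G) → (B) → (D)

(E) is the only step with nothing outstanding, so it goes first.
(F) needed (E), now all done → (F).
Now (A) and (C) have their prerequisites met. (A) is listed earlier, so (A) next.
Ready: (C) and (G). (C) is listed earlier → (C).
(H) now also ready, so the ready set is {(H), (G)}; (H) is listed earlier → (H).
(G) is the only step now ready → (G).
Now (B) and (D) have their prerequisites met. (B) is listed earlier, so (B) next.
(D) is the only step now ready → (D).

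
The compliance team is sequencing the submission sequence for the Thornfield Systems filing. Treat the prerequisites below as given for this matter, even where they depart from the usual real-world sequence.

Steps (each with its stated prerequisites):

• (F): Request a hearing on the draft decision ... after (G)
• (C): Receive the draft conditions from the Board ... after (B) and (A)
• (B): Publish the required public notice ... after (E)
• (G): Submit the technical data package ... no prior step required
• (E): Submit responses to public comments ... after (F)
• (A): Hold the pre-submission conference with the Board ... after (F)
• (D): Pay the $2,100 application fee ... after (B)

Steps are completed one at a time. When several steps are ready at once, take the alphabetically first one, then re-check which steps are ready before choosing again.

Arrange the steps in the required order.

(G) (F) (A) (E) (B) (C) (D)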